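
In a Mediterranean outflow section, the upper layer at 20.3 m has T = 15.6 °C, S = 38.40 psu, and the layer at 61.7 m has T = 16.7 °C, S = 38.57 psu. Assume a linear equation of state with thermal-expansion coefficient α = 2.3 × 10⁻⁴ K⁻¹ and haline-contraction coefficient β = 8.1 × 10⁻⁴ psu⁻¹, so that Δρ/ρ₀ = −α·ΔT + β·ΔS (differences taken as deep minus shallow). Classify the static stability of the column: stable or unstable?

unstable

ΔT = 16.7 − 15.6 = +1.1 K and ΔS = 38.57 − 38.40 = +0.17 psu (deep − shallow).
−αΔT = -2.53 × 10⁻⁴; βΔS = 1.377 × 10⁻⁴; sum Δρ/ρ₀ = -1.153 × 10⁻⁴.
Δρ/ρ₀ < 0, so Δρ < 0: deeper water is lighter → statically unstable; the column would overturn.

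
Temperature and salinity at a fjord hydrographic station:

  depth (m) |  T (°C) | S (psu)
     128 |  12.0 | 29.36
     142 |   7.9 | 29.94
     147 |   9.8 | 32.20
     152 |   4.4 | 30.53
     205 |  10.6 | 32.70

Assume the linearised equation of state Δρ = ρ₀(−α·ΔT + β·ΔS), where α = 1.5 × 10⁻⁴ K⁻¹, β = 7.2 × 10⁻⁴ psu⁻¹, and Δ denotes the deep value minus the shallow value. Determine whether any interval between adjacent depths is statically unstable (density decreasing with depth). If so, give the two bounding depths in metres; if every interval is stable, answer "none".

147–152 m

Evaluate Δρ/ρ₀ = −αΔT + βΔS across each adjacent pair:
  128–142 m: −αΔT+βΔS = −(1.5 × 10⁻⁴)(-4.1)+(7.2 × 10⁻⁴)(+0.58) = 1.0 × 10⁻³ → stable
  142–147 m: −αΔT+βΔS = −(1.5 × 10⁻⁴)(+1.9)+(7.2 × 10⁻⁴)(+2.26) = 1.3 × 10⁻³ → stable
  147–152 m: −αΔT+βΔS = −(1.5 × 10⁻⁴)(-5.4)+(7.2 × 10⁻⁴)(-1.67) = -3.9 × 10⁻⁴ → UNSTABLE
  152–205 m: −αΔT+βΔS = −(1.5 × 10⁻⁴)(+6.2)+(7.2 × 10⁻⁴)(+2.17) = 6.3 × 10⁻⁴ → stable
The 147–152 m interval has Δρ < 0: lighter water underlies denser water.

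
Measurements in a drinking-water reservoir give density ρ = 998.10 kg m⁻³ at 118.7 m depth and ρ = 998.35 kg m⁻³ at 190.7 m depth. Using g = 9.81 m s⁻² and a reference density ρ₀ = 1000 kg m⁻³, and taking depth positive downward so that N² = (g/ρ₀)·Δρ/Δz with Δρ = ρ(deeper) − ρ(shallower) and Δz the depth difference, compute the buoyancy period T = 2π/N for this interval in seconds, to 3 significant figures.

1.08 × 10³ s

Δρ = 998.35 − 998.10 = 0.25 kg m⁻³ over Δz = 190.7 − 118.7 = 72 m.
N² = (9.81/1000) × (0.25/72) = 3.4063 × 10⁻⁵ s⁻².
N = √(3.4063 × 10⁻⁵) = 5.8364 × 10⁻³ rad s⁻¹, so T = 2π/N = 1.0766 × 10³ s ≈ 1.08 × 10³ s.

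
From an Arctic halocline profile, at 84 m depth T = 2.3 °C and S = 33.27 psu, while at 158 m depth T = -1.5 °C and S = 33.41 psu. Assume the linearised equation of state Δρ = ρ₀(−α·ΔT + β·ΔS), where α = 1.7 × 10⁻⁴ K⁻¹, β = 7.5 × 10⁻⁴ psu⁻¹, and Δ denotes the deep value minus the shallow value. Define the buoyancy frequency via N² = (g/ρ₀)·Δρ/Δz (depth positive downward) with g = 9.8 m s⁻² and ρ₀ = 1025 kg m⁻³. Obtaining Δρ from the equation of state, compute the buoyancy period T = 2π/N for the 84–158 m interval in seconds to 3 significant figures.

ΔT = -3.8 K, ΔS = +0.14 psu (deep − shallow).
Δρ/ρ₀ = −αΔT + βΔS = 6.46 × 10⁻⁴ + 1.05 × 10⁻⁴ = 7.51 × 10⁻⁴, so Δρ ≈ 0.7698 kg m⁻³.
N² = (g/ρ₀)·Δρ/Δz = g·(Δρ/ρ₀)/Δz = 9.8 × 7.51 × 10⁻⁴ / 74 = 9.9457 × 10⁻⁵ s⁻².
N = √(9.9457 × 10⁻⁵) = 9.9728 × 10⁻³ rad s⁻¹ → T = 2π/N = 630.03 s ≈ 630 s.

630 s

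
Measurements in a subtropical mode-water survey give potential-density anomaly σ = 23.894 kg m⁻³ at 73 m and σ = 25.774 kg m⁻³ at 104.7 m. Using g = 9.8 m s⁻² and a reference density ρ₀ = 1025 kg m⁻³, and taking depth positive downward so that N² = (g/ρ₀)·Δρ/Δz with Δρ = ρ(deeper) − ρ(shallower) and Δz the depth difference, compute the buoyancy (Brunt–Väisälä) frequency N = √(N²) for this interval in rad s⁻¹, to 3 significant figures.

Δρ = 1025.774 − 1023.894 = 1.880 kg m⁻³ over Δz = 104.7 − 73 = 31.7 m.
N² = (9.8/1025) × (1.880/31.7) = 5.6702 × 10⁻⁴ s⁻².
N = √(5.6702 × 10⁻⁴) = 0.023812 rad s⁻¹ ≈ 0.0238 rad s⁻¹.

0.0238 rad s⁻¹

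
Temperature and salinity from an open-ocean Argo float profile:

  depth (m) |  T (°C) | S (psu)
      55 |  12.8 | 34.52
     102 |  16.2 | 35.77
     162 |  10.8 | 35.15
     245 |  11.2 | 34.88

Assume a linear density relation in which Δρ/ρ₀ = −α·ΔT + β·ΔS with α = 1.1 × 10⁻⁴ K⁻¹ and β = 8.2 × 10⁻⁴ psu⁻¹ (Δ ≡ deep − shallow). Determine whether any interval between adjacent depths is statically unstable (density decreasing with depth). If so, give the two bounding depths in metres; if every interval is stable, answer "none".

162–245 m

Evaluate Δρ/ρ₀ = −αΔT + βΔS across each adjacent pair:
  55–102 m: −αΔT+βΔS = −(1.1 × 10⁻⁴)(+3.4)+(8.2 × 10⁻⁴)(+1.25) = 6.5 × 10⁻⁴ → stable
  102–162 m: −αΔT+βΔS = −(1.1 × 10⁻⁴)(-5.4)+(8.2 × 10⁻⁴)(-0.62) = 8.6 × 10⁻⁵ → stable
  162–245 m: −αΔT+βΔS = −(1.1 × 10⁻⁴)(+0.4)+(8.2 × 10⁻⁴)(-0.27) = -2.7 × 10⁻⁴ → UNSTABLE
The 162–245 m interval has Δρ < 0: lighter water underlies denser water.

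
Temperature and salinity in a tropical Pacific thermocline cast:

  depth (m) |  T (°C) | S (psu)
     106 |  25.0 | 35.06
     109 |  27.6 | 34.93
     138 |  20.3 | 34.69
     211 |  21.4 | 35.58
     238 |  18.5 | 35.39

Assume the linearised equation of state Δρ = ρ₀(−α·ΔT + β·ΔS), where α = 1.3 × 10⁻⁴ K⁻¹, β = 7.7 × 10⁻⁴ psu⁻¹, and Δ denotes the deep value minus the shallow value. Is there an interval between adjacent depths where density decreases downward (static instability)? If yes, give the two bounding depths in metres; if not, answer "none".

Evaluate Δρ/ρ₀ = −αΔT + βΔS across each adjacent pair:
  106–109 m: −αΔT+βΔS = −(1.3 × 10⁻⁴)(+2.6)+(7.7 × 10⁻⁴)(-0.13) = -4.4 × 10⁻⁴ → UNSTABLE
  109–138 m: −αΔT+βΔS = −(1.3 × 10⁻⁴)(-7.3)+(7.7 × 10⁻⁴)(-0.24) = 7.6 × 10⁻⁴ → stable
  138–211 m: −αΔT+βΔS = −(1.3 × 10⁻⁴)(+1.1)+(7.7 × 10⁻⁴)(+0.89) = 5.4 × 10⁻⁴ → stable
  211–238 m: −αΔT+βΔS = −(1.3 × 10⁻⁴)(-2.9)+(7.7 × 10⁻⁴)(-0.19) = 2.3 × 10⁻⁴ → stable
The 106–109 m interval has Δρ < 0: lighter water underlies denser water.

106–109 m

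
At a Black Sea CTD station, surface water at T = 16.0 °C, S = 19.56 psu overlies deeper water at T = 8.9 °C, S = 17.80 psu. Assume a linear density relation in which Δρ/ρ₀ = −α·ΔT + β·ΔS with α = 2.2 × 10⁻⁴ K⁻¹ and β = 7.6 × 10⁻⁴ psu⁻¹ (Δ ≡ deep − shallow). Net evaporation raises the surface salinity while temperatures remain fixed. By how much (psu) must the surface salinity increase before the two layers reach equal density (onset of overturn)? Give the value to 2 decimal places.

Neutral buoyancy requires −α(T_deep − T_surf) + β(S_deep − S_surf′) = 0.
S_surf′ = S_deep − (α/β)·ΔT = 17.80 − (2.2 × 10⁻⁴/7.6 × 10⁻⁴)·(-7.1) = 19.8553 psu.
Increase required: 19.8553 − 19.56 = 0.2953 psu.

0.30 psu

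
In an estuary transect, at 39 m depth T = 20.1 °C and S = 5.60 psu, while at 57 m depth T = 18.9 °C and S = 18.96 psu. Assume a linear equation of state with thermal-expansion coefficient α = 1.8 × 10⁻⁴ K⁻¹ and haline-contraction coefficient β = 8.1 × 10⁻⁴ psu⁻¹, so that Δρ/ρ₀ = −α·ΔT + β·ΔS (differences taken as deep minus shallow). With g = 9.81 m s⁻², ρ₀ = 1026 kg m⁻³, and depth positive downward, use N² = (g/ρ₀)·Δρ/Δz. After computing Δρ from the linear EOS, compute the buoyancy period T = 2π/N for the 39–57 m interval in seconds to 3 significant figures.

ΔT = -1.2 K, ΔS = +13.36 psu (deep − shallow).
Δρ/ρ₀ = −αΔT + βΔS = 2.16 × 10⁻⁴ + 0.0108216 = 0.0110376, so Δρ ≈ 11.32 kg m⁻³.
N² = (g/ρ₀)·Δρ/Δz = g·(Δρ/ρ₀)/Δz = 9.81 × 0.0110376 / 18 = 6.0155 × 10⁻³ s⁻².
N = √(6.0155 × 10⁻³) = 0.077560 rad s⁻¹ → T = 2π/N = 81.011 s ≈ 81.0 s.

81.0 s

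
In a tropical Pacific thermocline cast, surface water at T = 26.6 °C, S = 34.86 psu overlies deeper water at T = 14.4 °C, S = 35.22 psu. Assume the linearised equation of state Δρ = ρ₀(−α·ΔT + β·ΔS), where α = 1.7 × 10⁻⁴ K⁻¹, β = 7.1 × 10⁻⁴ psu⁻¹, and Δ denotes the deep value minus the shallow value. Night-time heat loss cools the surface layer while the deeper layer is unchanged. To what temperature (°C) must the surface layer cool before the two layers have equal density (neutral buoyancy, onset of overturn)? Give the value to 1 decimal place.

12.9 °C

Neutral buoyancy requires Δρ = 0, i.e. −α(T_deep − T_surf′) + β(S_deep − S_surf) = 0.
T_surf′ = T_deep − (β/α)·ΔS = 14.4 − (7.1 × 10⁻⁴/1.7 × 10⁻⁴)·(+0.36) = 12.896 °C.
Cooling required: 26.6 − (12.896) = 13.704 °C.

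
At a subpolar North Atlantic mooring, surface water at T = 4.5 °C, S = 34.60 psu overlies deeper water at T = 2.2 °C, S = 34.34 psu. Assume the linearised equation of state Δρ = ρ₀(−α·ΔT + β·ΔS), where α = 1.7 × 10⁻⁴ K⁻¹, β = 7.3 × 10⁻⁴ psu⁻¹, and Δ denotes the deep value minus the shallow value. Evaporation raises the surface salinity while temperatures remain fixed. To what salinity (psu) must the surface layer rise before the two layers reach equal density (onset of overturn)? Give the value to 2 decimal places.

Neutral buoyancy requires −α(T_deep − T_surf) + β(S_deep − S_surf′) = 0.
S_surf′ = S_deep − (α/β)·ΔT = 34.34 − (1.7 × 10⁻⁴/7.3 × 10⁻⁴)·(-2.3) = 34.8756 psu.
Increase required: 34.8756 − 34.60 = 0.2756 psu.

34.88 psu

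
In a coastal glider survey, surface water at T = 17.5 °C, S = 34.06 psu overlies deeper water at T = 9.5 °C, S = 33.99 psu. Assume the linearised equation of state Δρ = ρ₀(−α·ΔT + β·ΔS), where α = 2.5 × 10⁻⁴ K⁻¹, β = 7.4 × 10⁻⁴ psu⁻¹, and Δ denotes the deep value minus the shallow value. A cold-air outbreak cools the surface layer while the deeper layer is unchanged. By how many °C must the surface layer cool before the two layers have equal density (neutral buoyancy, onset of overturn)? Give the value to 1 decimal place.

7.8 °C

Neutral buoyancy requires Δρ = 0, i.e. −α(T_deep − T_surf′) + β(S_deep − S_surf) = 0.
T_surf′ = T_deep − (β/α)·ΔS = 9.5 − (7.4 × 10⁻⁴/2.5 × 10⁻⁴)·(-0.07) = 9.707 °C.
Cooling required: 17.5 − (9.707) = 7.793 °C.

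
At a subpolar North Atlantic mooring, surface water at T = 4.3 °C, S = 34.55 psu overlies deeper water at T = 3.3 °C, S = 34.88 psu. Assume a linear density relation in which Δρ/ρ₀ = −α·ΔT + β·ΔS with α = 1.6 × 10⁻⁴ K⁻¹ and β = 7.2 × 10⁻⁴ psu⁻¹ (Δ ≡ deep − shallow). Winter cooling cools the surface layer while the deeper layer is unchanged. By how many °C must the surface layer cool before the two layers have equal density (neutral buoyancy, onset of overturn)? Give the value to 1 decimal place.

2.5 °C

Neutral buoyancy requires Δρ = 0, i.e. −α(T_deep − T_surf′) + β(S_deep − S_surf) = 0.
T_surf′ = T_deep − (β/α)·ΔS = 3.3 − (7.2 × 10⁻⁴/1.6 × 10⁻⁴)·(+0.33) = 1.815 °C.
Cooling required: 4.3 − (1.815) = 2.485 °C.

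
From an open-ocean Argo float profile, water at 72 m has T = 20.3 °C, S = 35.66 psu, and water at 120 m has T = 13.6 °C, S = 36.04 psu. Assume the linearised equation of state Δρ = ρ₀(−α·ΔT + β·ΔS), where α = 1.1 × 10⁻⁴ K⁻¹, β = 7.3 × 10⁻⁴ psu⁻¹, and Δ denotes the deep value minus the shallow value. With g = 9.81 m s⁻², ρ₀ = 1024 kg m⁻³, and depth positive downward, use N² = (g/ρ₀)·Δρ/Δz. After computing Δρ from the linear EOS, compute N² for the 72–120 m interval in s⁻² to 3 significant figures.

ΔT = -6.7 K, ΔS = +0.38 psu (deep − shallow).
Δρ/ρ₀ = −αΔT + βΔS = 7.37 × 10⁻⁴ + 2.774 × 10⁻⁴ = 1.0144 × 10⁻³, so Δρ ≈ 1.039 kg m⁻³.
N² = (g/ρ₀)·Δρ/Δz = g·(Δρ/ρ₀)/Δz = 9.81 × 1.0144 × 10⁻³ / 48 = 2.0732 × 10⁻⁴ s⁻² ≈ 2.07 × 10⁻⁴ s⁻².

2.07 × 10⁻⁴ s⁻²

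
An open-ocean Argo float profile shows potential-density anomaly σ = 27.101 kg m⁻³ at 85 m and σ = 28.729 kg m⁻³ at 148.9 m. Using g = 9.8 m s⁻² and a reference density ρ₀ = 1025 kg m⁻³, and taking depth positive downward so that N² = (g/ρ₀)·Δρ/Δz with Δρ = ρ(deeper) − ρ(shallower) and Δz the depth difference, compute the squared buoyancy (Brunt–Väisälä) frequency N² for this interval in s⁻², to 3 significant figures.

2.44 × 10⁻⁴ s⁻²

Δρ = 1028.729 − 1027.101 = 1.628 kg m⁻³ over Δz = 148.9 − 85 = 63.9 m.
N² = (9.8/1025) × (1.628/63.9) = 2.4359 × 10⁻⁴ s⁻² ≈ 2.44 × 10⁻⁴ s⁻².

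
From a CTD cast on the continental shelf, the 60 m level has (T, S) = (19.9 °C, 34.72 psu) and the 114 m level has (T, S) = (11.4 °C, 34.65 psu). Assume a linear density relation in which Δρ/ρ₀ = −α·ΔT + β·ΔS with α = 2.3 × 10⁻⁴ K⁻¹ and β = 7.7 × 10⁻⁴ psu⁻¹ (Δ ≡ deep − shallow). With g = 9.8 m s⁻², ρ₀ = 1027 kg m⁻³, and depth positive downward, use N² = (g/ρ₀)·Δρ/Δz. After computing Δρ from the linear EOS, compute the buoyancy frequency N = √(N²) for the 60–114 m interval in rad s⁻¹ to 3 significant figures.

0.0186 rad s⁻¹

ΔT = -8.5 K, ΔS = -0.07 psu (deep − shallow).
Δρ/ρ₀ = −αΔT + βΔS = 1.955 × 10⁻³ − 5.39 × 10⁻⁵ = 1.9011 × 10⁻³, so Δρ ≈ 1.952 kg m⁻³.
N² = (g/ρ₀)·Δρ/Δz = g·(Δρ/ρ₀)/Δz = 9.8 × 1.9011 × 10⁻³ / 54 = 3.4501 × 10⁻⁴ s⁻².
N = √(3.4501 × 10⁻⁴) = 0.018574 rad s⁻¹ ≈ 0.0186 rad s⁻¹.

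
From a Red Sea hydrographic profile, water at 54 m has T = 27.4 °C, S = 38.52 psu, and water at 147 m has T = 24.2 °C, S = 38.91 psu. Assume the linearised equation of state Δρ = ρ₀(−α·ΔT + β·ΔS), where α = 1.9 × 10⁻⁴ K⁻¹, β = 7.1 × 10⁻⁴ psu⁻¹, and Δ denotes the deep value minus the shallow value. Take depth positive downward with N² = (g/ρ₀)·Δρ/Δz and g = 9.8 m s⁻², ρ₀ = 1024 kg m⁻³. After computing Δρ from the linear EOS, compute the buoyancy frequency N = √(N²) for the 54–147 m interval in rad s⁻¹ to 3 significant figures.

9.66 × 10⁻³ rad s⁻¹

ΔT = -3.2 K, ΔS = +0.39 psu (deep − shallow).
Δρ/ρ₀ = −αΔT + βΔS = 6.08 × 10⁻⁴ + 2.769 × 10⁻⁴ = 8.849 × 10⁻⁴, so Δρ ≈ 0.9061 kg m⁻³.
N² = (g/ρ₀)·Δρ/Δz = g·(Δρ/ρ₀)/Δz = 9.8 × 8.849 × 10⁻⁴ / 93 = 9.3248 × 10⁻⁵ s⁻².
N = √(9.3248 × 10⁻⁵) = 9.6565 × 10⁻³ rad s⁻¹ ≈ 9.66 × 10⁻³ rad s⁻¹.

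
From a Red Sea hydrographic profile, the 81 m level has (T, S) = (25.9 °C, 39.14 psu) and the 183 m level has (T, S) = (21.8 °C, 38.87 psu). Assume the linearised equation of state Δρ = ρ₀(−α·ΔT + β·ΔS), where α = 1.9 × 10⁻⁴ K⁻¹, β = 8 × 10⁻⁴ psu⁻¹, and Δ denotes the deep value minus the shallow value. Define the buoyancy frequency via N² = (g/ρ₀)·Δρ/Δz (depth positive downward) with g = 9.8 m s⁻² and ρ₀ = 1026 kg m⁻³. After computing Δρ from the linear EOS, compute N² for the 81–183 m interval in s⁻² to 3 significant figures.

5.41 × 10⁻⁵ s⁻²

ΔT = -4.1 K, ΔS = -0.27 psu (deep − shallow).
Δρ/ρ₀ = −αΔT + βΔS = 7.79 × 10⁻⁴ − 2.16 × 10⁻⁴ = 5.63 × 10⁻⁴, so Δρ ≈ 0.5776 kg m⁻³.
N² = (g/ρ₀)·Δρ/Δz = g·(Δρ/ρ₀)/Δz = 9.8 × 5.63 × 10⁻⁴ / 102 = 5.4092 × 10⁻⁵ s⁻² ≈ 5.41 × 10⁻⁵ s⁻².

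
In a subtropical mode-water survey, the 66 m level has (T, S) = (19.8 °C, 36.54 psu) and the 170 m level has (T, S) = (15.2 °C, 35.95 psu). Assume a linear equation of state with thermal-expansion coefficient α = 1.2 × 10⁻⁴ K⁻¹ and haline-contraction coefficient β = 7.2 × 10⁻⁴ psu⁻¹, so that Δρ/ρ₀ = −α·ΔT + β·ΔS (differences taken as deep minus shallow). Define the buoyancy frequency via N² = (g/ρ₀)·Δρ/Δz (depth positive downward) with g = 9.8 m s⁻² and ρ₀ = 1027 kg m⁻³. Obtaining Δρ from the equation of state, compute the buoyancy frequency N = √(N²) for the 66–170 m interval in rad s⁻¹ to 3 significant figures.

ΔT = -4.6 K, ΔS = -0.59 psu (deep − shallow).
Δρ/ρ₀ = −αΔT + βΔS = 5.52 × 10⁻⁴ − 4.248 × 10⁻⁴ = 1.272 × 10⁻⁴, so Δρ ≈ 0.1306 kg m⁻³.
N² = (g/ρ₀)·Δρ/Δz = g·(Δρ/ρ₀)/Δz = 9.8 × 1.272 × 10⁻⁴ / 104 = 1.1986 × 10⁻⁵ s⁻².
N = √(1.1986 × 10⁻⁵) = 3.4621 × 10⁻³ rad s⁻¹ ≈ 3.46 × 10⁻³ rad s⁻¹.

3.46 × 10⁻³ rad s⁻¹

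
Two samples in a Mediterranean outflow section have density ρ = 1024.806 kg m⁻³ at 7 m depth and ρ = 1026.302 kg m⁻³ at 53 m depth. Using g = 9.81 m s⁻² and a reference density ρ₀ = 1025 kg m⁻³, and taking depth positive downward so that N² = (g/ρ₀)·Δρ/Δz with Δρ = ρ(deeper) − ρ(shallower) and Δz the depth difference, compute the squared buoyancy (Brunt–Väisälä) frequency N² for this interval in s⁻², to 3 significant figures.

3.11 × 10⁻⁴ s⁻²

Δρ = 1026.302 − 1024.806 = 1.496 kg m⁻³ over Δz = 53 − 7 = 46 m.
N² = (9.81/1025) × (1.496/46) = 3.1126 × 10⁻⁴ s⁻² ≈ 3.11 × 10⁻⁴ s⁻².
N² > 0, so the interval is statically stable.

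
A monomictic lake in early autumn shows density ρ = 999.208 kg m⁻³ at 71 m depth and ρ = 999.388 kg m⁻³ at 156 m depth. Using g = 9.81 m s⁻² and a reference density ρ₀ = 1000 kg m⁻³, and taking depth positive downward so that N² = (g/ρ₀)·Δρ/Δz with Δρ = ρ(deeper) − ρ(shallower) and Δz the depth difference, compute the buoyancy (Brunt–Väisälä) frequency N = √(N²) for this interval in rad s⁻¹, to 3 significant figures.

4.56 × 10⁻³ rad s⁻¹

Δρ = 999.388 − 999.208 = 0.180 kg m⁻³ over Δz = 156 − 71 = 85 m.
N² = (9.81/1000) × (0.180/85) = 2.0774 × 10⁻⁵ s⁻².
N = √(2.0774 × 10⁻⁵) = 4.5579 × 10⁻³ rad s⁻¹ ≈ 4.56 × 10⁻³ rad s⁻¹.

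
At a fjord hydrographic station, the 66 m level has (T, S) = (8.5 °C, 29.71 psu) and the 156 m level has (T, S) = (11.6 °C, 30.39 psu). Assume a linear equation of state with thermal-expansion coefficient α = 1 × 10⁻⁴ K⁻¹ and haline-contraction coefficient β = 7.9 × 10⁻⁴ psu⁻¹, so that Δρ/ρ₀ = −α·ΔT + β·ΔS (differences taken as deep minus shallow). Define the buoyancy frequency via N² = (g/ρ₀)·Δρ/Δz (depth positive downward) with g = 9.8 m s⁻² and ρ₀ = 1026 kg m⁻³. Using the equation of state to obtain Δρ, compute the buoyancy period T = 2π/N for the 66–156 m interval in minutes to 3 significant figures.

21.1 min

ΔT = +3.1 K, ΔS = +0.68 psu (deep − shallow).
Δρ/ρ₀ = −αΔT + βΔS = -3.10 × 10⁻⁴ + 5.372 × 10⁻⁴ = 2.272 × 10⁻⁴, so Δρ ≈ 0.2331 kg m⁻³.
N² = (g/ρ₀)·Δρ/Δz = g·(Δρ/ρ₀)/Δz = 9.8 × 2.272 × 10⁻⁴ / 90 = 2.4740 × 10⁻⁵ s⁻².
N = √(2.4740 × 10⁻⁵) = 4.9739 × 10⁻³ rad s⁻¹ → T = 2π/N = 1.2632 × 10³ s = 21.053 min ≈ 21.1 min.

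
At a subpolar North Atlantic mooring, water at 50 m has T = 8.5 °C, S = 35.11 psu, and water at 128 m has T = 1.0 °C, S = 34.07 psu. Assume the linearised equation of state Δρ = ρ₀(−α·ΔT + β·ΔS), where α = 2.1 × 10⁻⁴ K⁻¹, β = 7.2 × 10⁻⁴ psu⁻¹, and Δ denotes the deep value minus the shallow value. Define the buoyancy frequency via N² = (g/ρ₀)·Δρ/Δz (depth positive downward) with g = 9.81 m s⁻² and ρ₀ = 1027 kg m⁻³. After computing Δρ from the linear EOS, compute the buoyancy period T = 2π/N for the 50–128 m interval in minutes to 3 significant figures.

ΔT = -7.5 K, ΔS = -1.04 psu (deep − shallow).
Δρ/ρ₀ = −αΔT + βΔS = 1.575 × 10⁻³ − 7.488 × 10⁻⁴ = 8.262 × 10⁻⁴, so Δρ ≈ 0.8485 kg m⁻³.
N² = (g/ρ₀)·Δρ/Δz = g·(Δρ/ρ₀)/Δz = 9.81 × 8.262 × 10⁻⁴ / 78 = 1.0391 × 10⁻⁴ s⁻².
N = √(1.0391 × 10⁻⁴) = 0.010194 rad s⁻¹ → T = 2π/N = 616.36 s = 10.273 min ≈ 10.3 min.

10.3 min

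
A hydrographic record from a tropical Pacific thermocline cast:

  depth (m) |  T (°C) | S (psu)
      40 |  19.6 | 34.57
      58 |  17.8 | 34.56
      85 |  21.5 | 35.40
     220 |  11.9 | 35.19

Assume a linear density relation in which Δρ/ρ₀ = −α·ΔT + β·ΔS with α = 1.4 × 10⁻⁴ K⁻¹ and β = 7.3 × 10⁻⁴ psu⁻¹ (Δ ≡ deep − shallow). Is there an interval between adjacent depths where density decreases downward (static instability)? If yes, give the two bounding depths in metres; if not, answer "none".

Evaluate Δρ/ρ₀ = −αΔT + βΔS across each adjacent pair:
  40–58 m: −αΔT+βΔS = −(1.4 × 10⁻⁴)(-1.8)+(7.3 × 10⁻⁴)(-0.01) = 2.4 × 10⁻⁴ → stable
  58–85 m: −αΔT+βΔS = −(1.4 × 10⁻⁴)(+3.7)+(7.3 × 10⁻⁴)(+0.84) = 9.5 × 10⁻⁵ → stable
  85–220 m: −αΔT+βΔS = −(1.4 × 10⁻⁴)(-9.6)+(7.3 × 10⁻⁴)(-0.21) = 1.2 × 10⁻³ → stable
Every interval has Δρ > 0: the column is stably stratified throughout.

none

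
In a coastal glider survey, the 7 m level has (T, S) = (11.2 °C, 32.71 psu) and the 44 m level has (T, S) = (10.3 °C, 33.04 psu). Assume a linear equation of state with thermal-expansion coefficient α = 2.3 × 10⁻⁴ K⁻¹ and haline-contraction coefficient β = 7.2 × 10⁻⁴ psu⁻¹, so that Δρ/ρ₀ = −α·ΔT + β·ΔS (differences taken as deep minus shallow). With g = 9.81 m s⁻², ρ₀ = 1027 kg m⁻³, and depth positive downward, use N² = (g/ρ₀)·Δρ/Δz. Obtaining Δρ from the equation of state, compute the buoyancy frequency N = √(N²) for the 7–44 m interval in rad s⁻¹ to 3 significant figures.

0.0109 rad s⁻¹

ΔT = -0.9 K, ΔS = +0.33 psu (deep − shallow).
Δρ/ρ₀ = −αΔT + βΔS = 2.07 × 10⁻⁴ + 2.376 × 10⁻⁴ = 4.446 × 10⁻⁴, so Δρ ≈ 0.4566 kg m⁻³.
N² = (g/ρ₀)·Δρ/Δz = g·(Δρ/ρ₀)/Δz = 9.81 × 4.446 × 10⁻⁴ / 37 = 1.1788 × 10⁻⁴ s⁻².
N = √(1.1788 × 10⁻⁴) = 0.010857 rad s⁻¹ ≈ 0.0109 rad s⁻¹.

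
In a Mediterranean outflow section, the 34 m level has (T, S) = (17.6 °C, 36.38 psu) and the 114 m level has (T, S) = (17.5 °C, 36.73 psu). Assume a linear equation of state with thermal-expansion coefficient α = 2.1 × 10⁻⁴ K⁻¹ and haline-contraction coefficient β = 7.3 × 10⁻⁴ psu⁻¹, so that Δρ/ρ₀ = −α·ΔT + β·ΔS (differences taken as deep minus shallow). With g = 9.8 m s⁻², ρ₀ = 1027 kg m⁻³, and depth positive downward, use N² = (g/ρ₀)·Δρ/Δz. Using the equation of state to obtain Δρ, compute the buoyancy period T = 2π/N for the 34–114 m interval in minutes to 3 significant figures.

ΔT = -0.1 K, ΔS = +0.35 psu (deep − shallow).
Δρ/ρ₀ = −αΔT + βΔS = 2.10 × 10⁻⁵ + 2.555 × 10⁻⁴ = 2.765 × 10⁻⁴, so Δρ ≈ 0.2840 kg m⁻³.
N² = (g/ρ₀)·Δρ/Δz = g·(Δρ/ρ₀)/Δz = 9.8 × 2.765 × 10⁻⁴ / 80 = 3.3871 × 10⁻⁵ s⁻².
N = √(3.3871 × 10⁻⁵) = 5.8199 × 10⁻³ rad s⁻¹ → T = 2π/N = 1.0796 × 10³ s = 17.993 min ≈ 18.0 min.

18.0 min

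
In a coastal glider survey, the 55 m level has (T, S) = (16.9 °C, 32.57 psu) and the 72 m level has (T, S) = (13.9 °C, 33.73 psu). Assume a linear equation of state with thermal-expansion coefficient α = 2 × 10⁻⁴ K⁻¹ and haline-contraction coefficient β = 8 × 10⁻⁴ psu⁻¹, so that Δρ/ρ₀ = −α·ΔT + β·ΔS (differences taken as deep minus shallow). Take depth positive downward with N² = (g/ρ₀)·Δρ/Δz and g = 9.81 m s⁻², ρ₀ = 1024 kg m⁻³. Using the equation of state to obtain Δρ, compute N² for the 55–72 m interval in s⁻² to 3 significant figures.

ΔT = -3.0 K, ΔS = +1.16 psu (deep − shallow).
Δρ/ρ₀ = −αΔT + βΔS = 6.00 × 10⁻⁴ + 9.28 × 10⁻⁴ = 1.528 × 10⁻³, so Δρ ≈ 1.565 kg m⁻³.
N² = (g/ρ₀)·Δρ/Δz = g·(Δρ/ρ₀)/Δz = 9.81 × 1.528 × 10⁻³ / 17 = 8.8175 × 10⁻⁴ s⁻² ≈ 8.82 × 10⁻⁴ s⁻².

8.82 × 10⁻⁴ s⁻²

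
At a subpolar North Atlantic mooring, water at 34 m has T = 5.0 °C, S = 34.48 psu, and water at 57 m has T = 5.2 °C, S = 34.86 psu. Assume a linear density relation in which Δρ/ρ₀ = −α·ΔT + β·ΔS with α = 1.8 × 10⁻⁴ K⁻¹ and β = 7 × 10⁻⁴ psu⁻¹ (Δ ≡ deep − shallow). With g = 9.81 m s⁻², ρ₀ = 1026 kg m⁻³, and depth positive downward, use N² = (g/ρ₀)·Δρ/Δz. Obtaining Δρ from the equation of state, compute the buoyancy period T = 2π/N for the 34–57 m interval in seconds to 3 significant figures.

634 s

ΔT = +0.2 K, ΔS = +0.38 psu (deep − shallow).
Δρ/ρ₀ = −αΔT + βΔS = -3.60 × 10⁻⁵ + 2.66 × 10⁻⁴ = 2.30 × 10⁻⁴, so Δρ ≈ 0.2360 kg m⁻³.
N² = (g/ρ₀)·Δρ/Δz = g·(Δρ/ρ₀)/Δz = 9.81 × 2.30 × 10⁻⁴ / 23 = 9.8100 × 10⁻⁵ s⁻².
N = √(9.8100 × 10⁻⁵) = 9.9045 × 10⁻³ rad s⁻¹ → T = 2π/N = 634.38 s ≈ 634 s.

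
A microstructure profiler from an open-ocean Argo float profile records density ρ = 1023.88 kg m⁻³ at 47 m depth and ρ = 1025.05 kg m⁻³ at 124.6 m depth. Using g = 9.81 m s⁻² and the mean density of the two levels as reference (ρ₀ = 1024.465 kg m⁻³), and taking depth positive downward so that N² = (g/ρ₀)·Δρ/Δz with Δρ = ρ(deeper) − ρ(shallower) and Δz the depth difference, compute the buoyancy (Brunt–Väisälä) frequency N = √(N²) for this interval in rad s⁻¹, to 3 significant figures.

0.0120 rad s⁻¹

Δρ = 1025.05 − 1023.88 = 1.17 kg m⁻³ over Δz = 124.6 − 47 = 77.6 m.
N² = (9.81/1024.465) × (1.17/77.6) = 1.4438 × 10⁻⁴ s⁻².
N = √(1.4438 × 10⁻⁴) = 0.012016 rad s⁻¹ ≈ 0.0120 rad s⁻¹.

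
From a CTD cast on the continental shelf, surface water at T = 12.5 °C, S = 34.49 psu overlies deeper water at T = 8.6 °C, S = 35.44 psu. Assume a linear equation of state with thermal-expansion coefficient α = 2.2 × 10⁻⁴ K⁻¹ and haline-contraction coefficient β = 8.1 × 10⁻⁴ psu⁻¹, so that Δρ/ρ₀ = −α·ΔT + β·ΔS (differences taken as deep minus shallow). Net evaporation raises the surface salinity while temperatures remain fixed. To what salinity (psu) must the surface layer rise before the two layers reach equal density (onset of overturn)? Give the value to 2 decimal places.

Neutral buoyancy requires −α(T_deep − T_surf) + β(S_deep − S_surf′) = 0.
S_surf′ = S_deep − (α/β)·ΔT = 35.44 − (2.2 × 10⁻⁴/8.1 × 10⁻⁴)·(-3.9) = 36.4993 psu.
Increase required: 36.4993 − 34.49 = 2.0093 psu.

36.50 psu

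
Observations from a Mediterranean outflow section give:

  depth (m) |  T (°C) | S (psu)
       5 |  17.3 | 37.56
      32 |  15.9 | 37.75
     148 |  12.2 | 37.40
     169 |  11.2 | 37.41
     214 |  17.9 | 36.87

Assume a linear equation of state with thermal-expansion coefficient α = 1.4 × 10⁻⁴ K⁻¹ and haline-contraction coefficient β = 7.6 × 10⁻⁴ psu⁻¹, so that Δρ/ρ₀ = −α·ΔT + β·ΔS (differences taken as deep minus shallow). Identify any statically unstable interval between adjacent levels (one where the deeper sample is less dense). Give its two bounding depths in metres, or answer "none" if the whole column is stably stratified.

169–214 m

Evaluate Δρ/ρ₀ = −αΔT + βΔS across each adjacent pair:
  5–32 m: −αΔT+βΔS = −(1.4 × 10⁻⁴)(-1.4)+(7.6 × 10⁻⁴)(+0.19) = 3.4 × 10⁻⁴ → stable
  32–148 m: −αΔT+βΔS = −(1.4 × 10⁻⁴)(-3.7)+(7.6 × 10⁻⁴)(-0.35) = 2.5 × 10⁻⁴ → stable
  148–169 m: −αΔT+βΔS = −(1.4 × 10⁻⁴)(-1.0)+(7.6 × 10⁻⁴)(+0.01) = 1.5 × 10⁻⁴ → stable
  169–214 m: −αΔT+βΔS = −(1.4 × 10⁻⁴)(+6.7)+(7.6 × 10⁻⁴)(-0.54) = -1.3 × 10⁻³ → UNSTABLE
The 169–214 m interval has Δρ < 0: lighter water underlies denser water.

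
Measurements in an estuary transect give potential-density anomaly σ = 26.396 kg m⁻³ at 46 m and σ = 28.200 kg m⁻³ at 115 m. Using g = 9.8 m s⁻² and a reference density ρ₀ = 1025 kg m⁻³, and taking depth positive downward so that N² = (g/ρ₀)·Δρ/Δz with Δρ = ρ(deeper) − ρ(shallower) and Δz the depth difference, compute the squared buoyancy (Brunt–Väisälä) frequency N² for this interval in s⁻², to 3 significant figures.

Δρ = 1028.200 − 1026.396 = 1.804 kg m⁻³ over Δz = 115 − 46 = 69 m.
N² = (9.8/1025) × (1.804/69) = 2.4997 × 10⁻⁴ s⁻² ≈ 2.50 × 10⁻⁴ s⁻².
N² > 0, so the interval is statically stable.

2.50 × 10⁻⁴ s⁻²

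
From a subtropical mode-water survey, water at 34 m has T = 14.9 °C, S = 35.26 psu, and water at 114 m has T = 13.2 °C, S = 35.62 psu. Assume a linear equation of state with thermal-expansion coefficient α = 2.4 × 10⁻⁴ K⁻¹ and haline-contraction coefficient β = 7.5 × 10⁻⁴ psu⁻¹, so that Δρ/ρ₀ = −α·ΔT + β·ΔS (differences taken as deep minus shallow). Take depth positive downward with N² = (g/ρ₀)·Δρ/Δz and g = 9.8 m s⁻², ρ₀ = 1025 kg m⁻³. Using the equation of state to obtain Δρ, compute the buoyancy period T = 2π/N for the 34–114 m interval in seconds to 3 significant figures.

ΔT = -1.7 K, ΔS = +0.36 psu (deep − shallow).
Δρ/ρ₀ = −αΔT + βΔS = 4.08 × 10⁻⁴ + 2.70 × 10⁻⁴ = 6.78 × 10⁻⁴, so Δρ ≈ 0.6949 kg m⁻³.
N² = (g/ρ₀)·Δρ/Δz = g·(Δρ/ρ₀)/Δz = 9.8 × 6.78 × 10⁻⁴ / 80 = 8.3055 × 10⁻⁵ s⁻².
N = √(8.3055 × 10⁻⁵) = 9.1135 × 10⁻³ rad s⁻¹ → T = 2π/N = 689.44 s ≈ 689 s.

689 s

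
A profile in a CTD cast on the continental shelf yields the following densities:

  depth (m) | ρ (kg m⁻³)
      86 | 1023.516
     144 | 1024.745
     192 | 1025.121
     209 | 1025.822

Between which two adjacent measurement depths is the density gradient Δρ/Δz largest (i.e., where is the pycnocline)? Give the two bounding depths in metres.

Compute the density gradient over each adjacent pair:
  86–144 m: Δρ/Δz = 1.229/58 = 0.021 kg m⁻⁴
  144–192 m: Δρ/Δz = 0.376/48 = 7.8 × 10⁻³ kg m⁻⁴
  192–209 m: Δρ/Δz = 0.701/17 = 0.041 kg m⁻⁴
The largest gradient is in the 192–209 m interval — the pycnocline.

192–209 m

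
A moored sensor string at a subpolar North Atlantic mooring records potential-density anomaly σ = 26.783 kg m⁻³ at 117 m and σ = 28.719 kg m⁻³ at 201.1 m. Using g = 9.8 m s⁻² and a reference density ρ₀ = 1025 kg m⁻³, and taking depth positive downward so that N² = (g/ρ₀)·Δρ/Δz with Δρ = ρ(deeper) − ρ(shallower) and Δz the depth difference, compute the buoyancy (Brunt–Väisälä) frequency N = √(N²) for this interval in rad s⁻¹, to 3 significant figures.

Δρ = 1028.719 − 1026.783 = 1.936 kg m⁻³ over Δz = 201.1 − 117 = 84.1 m.
N² = (9.8/1025) × (1.936/84.1) = 2.2010 × 10⁻⁴ s⁻².
N = √(2.2010 × 10⁻⁴) = 0.014836 rad s⁻¹ ≈ 0.0148 rad s⁻¹.

0.0148 rad s⁻¹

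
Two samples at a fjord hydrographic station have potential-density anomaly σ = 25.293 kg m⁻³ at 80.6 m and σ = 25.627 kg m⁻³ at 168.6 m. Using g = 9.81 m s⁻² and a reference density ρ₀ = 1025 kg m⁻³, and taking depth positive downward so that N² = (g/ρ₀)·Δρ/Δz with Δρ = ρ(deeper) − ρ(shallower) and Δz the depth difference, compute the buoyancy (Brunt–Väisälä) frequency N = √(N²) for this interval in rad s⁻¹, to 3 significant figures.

6.03 × 10⁻³ rad s⁻¹

Δρ = 1025.627 − 1025.293 = 0.334 kg m⁻³ over Δz = 168.6 − 80.6 = 88 m.
N² = (9.81/1025) × (0.334/88) = 3.6325 × 10⁻⁵ s⁻².
N = √(3.6325 × 10⁻⁵) = 6.0270 × 10⁻³ rad s⁻¹ ≈ 6.03 × 10⁻³ rad s⁻¹.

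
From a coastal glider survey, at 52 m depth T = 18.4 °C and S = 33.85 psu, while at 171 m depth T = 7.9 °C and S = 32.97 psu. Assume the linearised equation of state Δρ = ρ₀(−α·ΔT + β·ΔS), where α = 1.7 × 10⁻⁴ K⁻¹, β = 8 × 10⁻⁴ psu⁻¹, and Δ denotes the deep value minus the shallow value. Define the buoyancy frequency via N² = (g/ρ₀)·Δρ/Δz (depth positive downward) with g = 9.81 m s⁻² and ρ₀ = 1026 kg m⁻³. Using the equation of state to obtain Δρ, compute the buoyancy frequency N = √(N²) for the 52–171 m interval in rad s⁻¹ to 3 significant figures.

ΔT = -10.5 K, ΔS = -0.88 psu (deep − shallow).
Δρ/ρ₀ = −αΔT + βΔS = 1.785 × 10⁻³ − 7.04 × 10⁻⁴ = 1.081 × 10⁻³, so Δρ ≈ 1.109 kg m⁻³.
N² = (g/ρ₀)·Δρ/Δz = g·(Δρ/ρ₀)/Δz = 9.81 × 1.081 × 10⁻³ / 119 = 8.9114 × 10⁻⁵ s⁻².
N = √(8.9114 × 10⁻⁵) = 9.4400 × 10⁻³ rad s⁻¹ ≈ 9.44 × 10⁻³ rad s⁻¹.

9.44 × 10⁻³ rad s⁻¹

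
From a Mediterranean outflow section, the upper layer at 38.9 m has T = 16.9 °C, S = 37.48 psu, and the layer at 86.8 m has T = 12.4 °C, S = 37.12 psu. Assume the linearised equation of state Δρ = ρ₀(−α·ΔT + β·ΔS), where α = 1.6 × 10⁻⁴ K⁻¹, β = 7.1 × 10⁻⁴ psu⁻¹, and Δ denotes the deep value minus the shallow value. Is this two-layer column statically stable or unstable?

stable

ΔT = 12.4 − 16.9 = -4.5 K and ΔS = 37.12 − 37.48 = -0.36 psu (deep − shallow).
−αΔT = 7.20 × 10⁻⁴; βΔS = -2.556 × 10⁻⁴; sum Δρ/ρ₀ = 4.644 × 10⁻⁴.
Δρ/ρ₀ > 0, so Δρ > 0: deeper water is denser → statically stable.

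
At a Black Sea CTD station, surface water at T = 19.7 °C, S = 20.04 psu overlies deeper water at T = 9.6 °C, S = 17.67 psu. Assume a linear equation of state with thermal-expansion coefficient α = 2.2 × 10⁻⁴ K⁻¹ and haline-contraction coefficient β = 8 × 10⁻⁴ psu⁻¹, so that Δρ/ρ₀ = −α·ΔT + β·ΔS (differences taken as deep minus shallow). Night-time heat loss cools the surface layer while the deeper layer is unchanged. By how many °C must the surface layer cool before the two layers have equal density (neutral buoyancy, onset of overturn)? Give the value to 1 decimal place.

1.5 °C

Neutral buoyancy requires Δρ = 0, i.e. −α(T_deep − T_surf′) + β(S_deep − S_surf) = 0.
T_surf′ = T_deep − (β/α)·ΔS = 9.6 − (8 × 10⁻⁴/2.2 × 10⁻⁴)·(-2.37) = 18.218 °C.
Cooling required: 19.7 − (18.218) = 1.482 °C.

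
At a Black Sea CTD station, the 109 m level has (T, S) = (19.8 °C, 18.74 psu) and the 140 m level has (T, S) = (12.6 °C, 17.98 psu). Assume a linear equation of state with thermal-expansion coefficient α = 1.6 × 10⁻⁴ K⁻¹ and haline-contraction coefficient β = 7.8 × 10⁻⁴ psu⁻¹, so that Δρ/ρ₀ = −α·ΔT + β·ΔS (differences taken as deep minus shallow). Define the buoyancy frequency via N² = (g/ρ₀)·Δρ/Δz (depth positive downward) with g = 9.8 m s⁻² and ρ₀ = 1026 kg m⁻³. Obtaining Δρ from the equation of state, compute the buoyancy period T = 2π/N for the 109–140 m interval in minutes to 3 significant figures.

ΔT = -7.2 K, ΔS = -0.76 psu (deep − shallow).
Δρ/ρ₀ = −αΔT + βΔS = 1.152 × 10⁻³ − 5.928 × 10⁻⁴ = 5.592 × 10⁻⁴, so Δρ ≈ 0.5737 kg m⁻³.
N² = (g/ρ₀)·Δρ/Δz = g·(Δρ/ρ₀)/Δz = 9.8 × 5.592 × 10⁻⁴ / 31 = 1.7678 × 10⁻⁴ s⁻².
N = √(1.7678 × 10⁻⁴) = 0.013296 rad s⁻¹ → T = 2π/N = 472.56 s = 7.8760 min ≈ 7.88 min.

7.88 min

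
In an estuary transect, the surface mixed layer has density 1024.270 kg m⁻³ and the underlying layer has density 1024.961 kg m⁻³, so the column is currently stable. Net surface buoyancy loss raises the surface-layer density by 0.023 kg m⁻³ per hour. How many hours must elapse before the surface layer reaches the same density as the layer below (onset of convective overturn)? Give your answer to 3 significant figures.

30.0 hours

Density deficit of the surface layer: 1024.961 − 1024.270 = 0.691 kg m⁻³.
Required change = 0.691 / 0.023 = 30.0 hours.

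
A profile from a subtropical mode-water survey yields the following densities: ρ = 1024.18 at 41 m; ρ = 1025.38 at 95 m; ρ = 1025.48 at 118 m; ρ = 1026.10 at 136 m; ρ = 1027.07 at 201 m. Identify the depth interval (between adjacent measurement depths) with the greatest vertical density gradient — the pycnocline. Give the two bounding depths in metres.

Compute the density gradient over each adjacent pair:
  41–95 m: Δρ/Δz = 1.20/54 = 0.022 kg m⁻⁴
  95–118 m: Δρ/Δz = 0.10/23 = 4.3 × 10⁻³ kg m⁻⁴
  118–136 m: Δρ/Δz = 0.62/18 = 0.034 kg m⁻⁴
  136–201 m: Δρ/Δz = 0.97/65 = 0.015 kg m⁻⁴
The largest gradient is in the 118–136 m interval — the pycnocline.

118–136 m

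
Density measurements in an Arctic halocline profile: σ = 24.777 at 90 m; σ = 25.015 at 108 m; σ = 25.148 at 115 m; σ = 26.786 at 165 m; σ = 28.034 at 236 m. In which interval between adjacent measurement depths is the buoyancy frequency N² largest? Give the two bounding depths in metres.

115–165 m

Compute the density gradient over each adjacent pair:
  90–108 m: Δρ/Δz = 0.238/18 = 0.013 kg m⁻⁴
  108–115 m: Δρ/Δz = 0.133/7 = 0.019 kg m⁻⁴
  115–165 m: Δρ/Δz = 1.638/50 = 0.033 kg m⁻⁴
  165–236 m: Δρ/Δz = 1.248/71 = 0.018 kg m⁻⁴
The largest gradient is in the 115–165 m interval — the pycnocline.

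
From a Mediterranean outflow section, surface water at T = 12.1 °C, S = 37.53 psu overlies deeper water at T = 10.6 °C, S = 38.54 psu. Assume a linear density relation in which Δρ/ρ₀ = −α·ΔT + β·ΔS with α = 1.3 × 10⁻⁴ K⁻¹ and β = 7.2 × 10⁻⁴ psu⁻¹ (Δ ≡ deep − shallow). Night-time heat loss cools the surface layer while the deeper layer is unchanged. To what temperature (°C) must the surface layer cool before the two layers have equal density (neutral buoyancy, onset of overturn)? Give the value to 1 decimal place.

5.0 °C

Neutral buoyancy requires Δρ = 0, i.e. −α(T_deep − T_surf′) + β(S_deep − S_surf) = 0.
T_surf′ = T_deep − (β/α)·ΔS = 10.6 − (7.2 × 10⁻⁴/1.3 × 10⁻⁴)·(+1.01) = 5.006 °C.
Cooling required: 12.1 − (5.006) = 7.094 °C.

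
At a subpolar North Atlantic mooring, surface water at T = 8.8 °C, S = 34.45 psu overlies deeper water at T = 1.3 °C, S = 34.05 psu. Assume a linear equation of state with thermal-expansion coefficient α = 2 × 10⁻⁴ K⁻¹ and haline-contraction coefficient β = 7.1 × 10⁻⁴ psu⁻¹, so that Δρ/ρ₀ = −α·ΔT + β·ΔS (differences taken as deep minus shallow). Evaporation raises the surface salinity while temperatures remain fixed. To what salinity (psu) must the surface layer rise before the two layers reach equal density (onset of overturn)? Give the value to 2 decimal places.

36.16 psu

Neutral buoyancy requires −α(T_deep − T_surf) + β(S_deep − S_surf′) = 0.
S_surf′ = S_deep − (α/β)·ΔT = 34.05 − (2 × 10⁻⁴/7.1 × 10⁻⁴)·(-7.5) = 36.1627 psu.
Increase required: 36.1627 − 34.45 = 1.7127 psu.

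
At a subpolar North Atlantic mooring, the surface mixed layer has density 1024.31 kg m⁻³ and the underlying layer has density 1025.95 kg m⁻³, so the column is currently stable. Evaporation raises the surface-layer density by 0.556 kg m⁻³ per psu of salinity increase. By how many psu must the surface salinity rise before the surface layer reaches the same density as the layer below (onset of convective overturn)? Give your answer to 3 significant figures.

Density deficit of the surface layer: 1025.95 − 1024.31 = 1.64 kg m⁻³.
Required change = 1.64 / 0.556 = 2.95 psu.

2.95 psu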